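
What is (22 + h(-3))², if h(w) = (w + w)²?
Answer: 3364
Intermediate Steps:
h(w) = 4*w² (h(w) = (2*w)² = 4*w²)
(22 + h(-3))² = (22 + 4*(-3)²)² = (22 + 4*9)² = (22 + 36)² = 58² = 3364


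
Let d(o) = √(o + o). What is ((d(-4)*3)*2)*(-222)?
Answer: -2664*I*√2 ≈ -3767.5*I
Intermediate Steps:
d(o) = √2*√o (d(o) = √(2*o) = √2*√o)
((d(-4)*3)*2)*(-222) = (((√2*√(-4))*3)*2)*(-222) = (((√2*(2*I))*3)*2)*(-222) = (((2*I*√2)*3)*2)*(-222) = ((6*I*√2)*2)*(-222) = (12*I*√2)*(-222) = -2664*I*√2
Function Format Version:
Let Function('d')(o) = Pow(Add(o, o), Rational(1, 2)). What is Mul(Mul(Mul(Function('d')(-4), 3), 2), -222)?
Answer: Mul(-2664, I, Pow(2, Rational(1, 2))) ≈ Mul(-3767.5, I)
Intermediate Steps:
Function('d')(o) = Mul(Pow(2, Rational(1, 2)), Pow(o, Rational(1, 2))) (Function('d')(o) = Pow(Mul(2, o), Rational(1, 2)) = Mul(Pow(2, Rational(1, 2)), Pow(o, Rational(1, 2))))
Mul(Mul(Mul(Function('d')(-4), 3), 2), -222) = Mul(Mul(Mul(Mul(Pow(2, Rational(1, 2)), Pow(-4, Rational(1, 2))), 3), 2), -222) = Mul(Mul(Mul(Mul(Pow(2, Rational(1, 2)), Mul(2, I)), 3), 2), -222) = Mul(Mul(Mul(Mul(2, I, Pow(2, Rational(1, 2))), 3), 2), -222) = Mul(Mul(Mul(6, I, Pow(2, Rational(1, 2))), 2), -222) = Mul(Mul(12, I, Pow(2, Rational(1, 2))), -222) = Mul(-2664, I, Pow(2, Rational(1, 2)))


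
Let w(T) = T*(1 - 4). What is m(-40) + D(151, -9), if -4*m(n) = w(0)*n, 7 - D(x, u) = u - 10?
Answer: 26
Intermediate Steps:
D(x, u) = 17 - u (D(x, u) = 7 - (u - 10) = 7 - (-10 + u) = 7 + (10 - u) = 17 - u)
w(T) = -3*T (w(T) = T*(-3) = -3*T)
m(n) = 0 (m(n) = -(-3*0)*n/4 = -0*n = -¼*0 = 0)
m(-40) + D(151, -9) = 0 + (17 - 1*(-9)) = 0 + (17 + 9) = 0 + 26 = 26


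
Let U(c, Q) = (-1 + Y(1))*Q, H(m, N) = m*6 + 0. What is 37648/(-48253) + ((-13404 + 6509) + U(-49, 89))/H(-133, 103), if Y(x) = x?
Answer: 43237333/5500842 ≈ 7.8601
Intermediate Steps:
H(m, N) = 6*m (H(m, N) = 6*m + 0 = 6*m)
U(c, Q) = 0 (U(c, Q) = (-1 + 1)*Q = 0*Q = 0)
37648/(-48253) + ((-13404 + 6509) + U(-49, 89))/H(-133, 103) = 37648/(-48253) + ((-13404 + 6509) + 0)/((6*(-133))) = 37648*(-1/48253) + (-6895 + 0)/(-798) = -37648/48253 - 6895*(-1/798) = -37648/48253 + 985/114 = 43237333/5500842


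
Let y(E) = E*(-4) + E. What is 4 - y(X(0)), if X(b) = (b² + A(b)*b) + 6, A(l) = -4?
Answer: 22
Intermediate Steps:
X(b) = 6 + b² - 4*b (X(b) = (b² - 4*b) + 6 = 6 + b² - 4*b)
y(E) = -3*E (y(E) = -4*E + E = -3*E)
4 - y(X(0)) = 4 - (-3)*(6 + 0² - 4*0) = 4 - (-3)*(6 + 0 + 0) = 4 - (-3)*6 = 4 - 1*(-18) = 4 + 18 = 22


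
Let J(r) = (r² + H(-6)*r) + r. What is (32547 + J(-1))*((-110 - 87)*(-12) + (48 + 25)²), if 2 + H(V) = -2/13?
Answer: 3255208327/13 ≈ 2.5040e+8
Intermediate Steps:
H(V) = -28/13 (H(V) = -2 - 2/13 = -28/13)
J(r) = r² - 15*r/13 (J(r) = (r² - 28*r/13) + r = r² - 15*r/13)
(32547 + J(-1))*((-110 - 87)*(-12) + (48 + 25)²) = (32547 + (1/13)*(-1)*(-15 + 13*(-1)))*((-110 - 87)*(-12) + (48 + 25)²) = (32547 + (1/13)*(-1)*(-15 - 13))*(-197*(-12) + 73²) = (32547 + (1/13)*(-1)*(-28))*(2364 + 5329) = (32547 + 28/13)*7693 = (423139/13)*7693 = 3255208327/13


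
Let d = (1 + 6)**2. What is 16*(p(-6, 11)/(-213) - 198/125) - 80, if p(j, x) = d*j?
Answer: -738928/8875 ≈ -83.260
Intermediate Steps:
d = 49 (d = 7**2 = 49)
p(j, x) = 49*j
16*(p(-6, 11)/(-213) - 198/125) - 80 = 16*((49*(-6))/(-213) - 198/125) - 80 = 16*(-294*(-1/213) - 198*1/125) - 80 = 16*(98/71 - 198/125) - 80 = 16*(-1808/8875) - 80 = -28928/8875 - 80 = -738928/8875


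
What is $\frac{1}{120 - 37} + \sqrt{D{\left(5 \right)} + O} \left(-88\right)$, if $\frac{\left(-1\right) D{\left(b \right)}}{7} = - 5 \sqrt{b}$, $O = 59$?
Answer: $\frac{1}{83} - 88 \sqrt{59 + 35 \sqrt{5}} \approx -1031.0$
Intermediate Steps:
$D{\left(b \right)} = 35 \sqrt{b}$ ($D{\left(b \right)} = - 7 \left(- 5 \sqrt{b}\right) = 35 \sqrt{b}$)
$\frac{1}{120 - 37} + \sqrt{D{\left(5 \right)} + O} \left(-88\right) = \frac{1}{120 - 37} + \sqrt{35 \sqrt{5} + 59} \left(-88\right) = \frac{1}{83} + \sqrt{59 + 35 \sqrt{5}} \left(-88\right) = \frac{1}{83} - 88 \sqrt{59 + 35 \sqrt{5}}$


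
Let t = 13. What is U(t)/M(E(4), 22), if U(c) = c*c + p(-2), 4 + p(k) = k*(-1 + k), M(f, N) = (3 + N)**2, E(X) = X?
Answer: 171/625 ≈ 0.27360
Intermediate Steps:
p(k) = -4 + k*(-1 + k)
U(c) = 2 + c**2 (U(c) = c*c + (-4 + (-2)**2 - 1*(-2)) = c**2 + (-4 + 4 + 2) = c**2 + 2 = 2 + c**2)
U(t)/M(E(4), 22) = (2 + 13**2)/((3 + 22)**2) = (2 + 169)/(25**2) = 171/625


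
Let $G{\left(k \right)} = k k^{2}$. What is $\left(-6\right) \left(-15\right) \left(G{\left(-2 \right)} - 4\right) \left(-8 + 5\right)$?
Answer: $3240$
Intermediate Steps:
$G{\left(k \right)} = k^{3}$
$\left(-6\right) \left(-15\right) \left(G{\left(-2 \right)} - 4\right) \left(-8 + 5\right) = \left(-6\right) \left(-15\right) \left(\left(-2\right)^{3} - 4\right) \left(-8 + 5\right) = 90 \left(-8 - 4\right) \left(-3\right) = 90 \left(\left(-12\right) \left(-3\right)\right) = 90 \cdot 36 = 3240$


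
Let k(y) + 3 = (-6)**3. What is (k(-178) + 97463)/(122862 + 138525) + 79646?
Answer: 2974075178/37341 ≈ 79646.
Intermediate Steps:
k(y) = -219 (k(y) = -3 + (-6)**3 = -3 - 216 = -219)
(k(-178) + 97463)/(122862 + 138525) + 79646 = (-219 + 97463)/(122862 + 138525) + 79646 = 97244/261387 + 79646 = 97244*(1/261387) + 79646 = 13892/37341 + 79646 = 2974075178/37341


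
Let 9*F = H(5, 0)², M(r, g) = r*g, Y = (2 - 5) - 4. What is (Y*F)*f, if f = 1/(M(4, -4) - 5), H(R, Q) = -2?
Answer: 4/27 ≈ 0.14815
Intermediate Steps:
Y = -7 (Y = -3 - 4 = -7)
M(r, g) = g*r
f = -1/21 (f = 1/(-4*4 - 5) = 1/(-16 - 5) = 1/(-21) = -1/21 ≈ -0.047619)
F = 4/9 (F = (⅑)*(-2)² = (⅑)*4 = 4/9 ≈ 0.44444)
(Y*F)*f = -7*4/9*(-1/21) = -28/9*(-1/21) = 4/27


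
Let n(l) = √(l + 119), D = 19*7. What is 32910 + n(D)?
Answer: 32910 + 6*√7 ≈ 32926.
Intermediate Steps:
D = 133
n(l) = √(119 + l)
32910 + n(D) = 32910 + √(119 + 133) = 32910 + √252 = 32910 + 6*√7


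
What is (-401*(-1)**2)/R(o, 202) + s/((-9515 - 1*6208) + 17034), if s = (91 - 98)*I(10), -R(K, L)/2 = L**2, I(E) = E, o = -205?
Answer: -5186849/106988088 ≈ -0.048481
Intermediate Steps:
R(K, L) = -2*L**2
s = -70 (s = (91 - 98)*10 = -7*10 = -70)
(-401*(-1)**2)/R(o, 202) + s/((-9515 - 1*6208) + 17034) = (-401*(-1)**2)/((-2*202**2)) - 70/((-9515 - 1*6208) + 17034) = (-401*1)/((-2*40804)) - 70/((-9515 - 6208) + 17034) = -401/(-81608) - 70/(-15723 + 17034) = -401*(-1/81608) - 70/1311 = 401/81608 - 70*1/1311 = 401/81608 - 70/1311 = -5186849/106988088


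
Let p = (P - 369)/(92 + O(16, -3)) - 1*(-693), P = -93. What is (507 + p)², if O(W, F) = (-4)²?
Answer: 463239529/324 ≈ 1.4298e+6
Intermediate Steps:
O(W, F) = 16
p = 12397/18 (p = (-93 - 369)/(92 + 16) - 1*(-693) = -462/108 + 693 = -462*1/108 + 693 = -77/18 + 693 = 12397/18 ≈ 688.72)
(507 + p)² = (507 + 12397/18)² = (21523/18)² = 463239529/324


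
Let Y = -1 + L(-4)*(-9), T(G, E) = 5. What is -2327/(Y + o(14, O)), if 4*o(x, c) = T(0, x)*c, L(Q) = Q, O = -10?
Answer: -4654/45 ≈ -103.42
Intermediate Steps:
o(x, c) = 5*c/4 (o(x, c) = (5*c)/4 = 5*c/4)
Y = 35 (Y = -1 - 4*(-9) = -1 + 36 = 35)
-2327/(Y + o(14, O)) = -2327/(35 + (5/4)*(-10)) = -2327/(35 - 25/2) = -2327/(45/2) = (2/45)*(-2327) = -4654/45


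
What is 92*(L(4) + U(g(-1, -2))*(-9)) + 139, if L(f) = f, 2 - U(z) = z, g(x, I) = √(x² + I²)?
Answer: -1149 + 828*√5 ≈ 702.46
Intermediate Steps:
g(x, I) = √(I² + x²)
U(z) = 2 - z
92*(L(4) + U(g(-1, -2))*(-9)) + 139 = 92*(4 + (2 - √((-2)² + (-1)²))*(-9)) + 139 = 92*(4 + (2 - √(4 + 1))*(-9)) + 139 = 92*(4 + (2 - √5)*(-9)) + 139 = 92*(4 + (-18 + 9*√5)) + 139 = 92*(-14 + 9*√5) + 139 = (-1288 + 828*√5) + 139 = -1149 + 828*√5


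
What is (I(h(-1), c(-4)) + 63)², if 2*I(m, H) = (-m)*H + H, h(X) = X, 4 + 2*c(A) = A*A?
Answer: 4761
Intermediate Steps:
c(A) = -2 + A²/2 (c(A) = -2 + (A*A)/2 = -2 + A²/2)
I(m, H) = H/2 - H*m/2 (I(m, H) = ((-m)*H + H)/2 = (-H*m + H)/2 = (H - H*m)/2 = H/2 - H*m/2)
(I(h(-1), c(-4)) + 63)² = ((-2 + (½)*(-4)²)*(1 - 1*(-1))/2 + 63)² = ((-2 + (½)*16)*(1 + 1)/2 + 63)² = ((½)*(-2 + 8)*2 + 63)² = ((½)*6*2 + 63)² = (6 + 63)² = 69² = 4761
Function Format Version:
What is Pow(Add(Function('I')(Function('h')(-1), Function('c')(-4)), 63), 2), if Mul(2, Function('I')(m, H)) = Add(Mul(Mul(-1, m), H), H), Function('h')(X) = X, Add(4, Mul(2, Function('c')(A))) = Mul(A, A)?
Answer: 4761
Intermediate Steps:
Function('c')(A) = Add(-2, Mul(Rational(1, 2), Pow(A, 2))) (Function('c')(A) = Add(-2, Mul(Rational(1, 2), Mul(A, A))) = Add(-2, Mul(Rational(1, 2), Pow(A, 2))))
Function('I')(m, H) = Add(Mul(Rational(1, 2), H), Mul(Rational(-1, 2), H, m)) (Function('I')(m, H) = Mul(Rational(1, 2), Add(Mul(Mul(-1, m), H), H)) = Mul(Rational(1, 2), Add(Mul(-1, H, m), H)) = Mul(Rational(1, 2), Add(H, Mul(-1, H, m))) = Add(Mul(Rational(1, 2), H), Mul(Rational(-1, 2), H, m)))
Pow(Add(Function('I')(Function('h')(-1), Function('c')(-4)), 63), 2) = Pow(Add(Mul(Rational(1, 2), Add(-2, Mul(Rational(1, 2), Pow(-4, 2))), Add(1, Mul(-1, -1))), 63), 2) = Pow(Add(Mul(Rational(1, 2), Add(-2, Mul(Rational(1, 2), 16)), Add(1, 1)), 63), 2) = Pow(Add(Mul(Rational(1, 2), Add(-2, 8), 2), 63), 2) = Pow(Add(Mul(Rational(1, 2), 6, 2), 63), 2) = Pow(Add(6, 63), 2) = Pow(69, 2) = 4761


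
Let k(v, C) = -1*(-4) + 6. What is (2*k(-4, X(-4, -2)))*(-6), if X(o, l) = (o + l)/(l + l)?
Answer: -120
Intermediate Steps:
X(o, l) = (l + o)/(2*l) (X(o, l) = (l + o)/((2*l)) = (l + o)*(1/(2*l)) = (l + o)/(2*l))
k(v, C) = 10 (k(v, C) = 4 + 6 = 10)
(2*k(-4, X(-4, -2)))*(-6) = (2*10)*(-6) = 20*(-6) = -120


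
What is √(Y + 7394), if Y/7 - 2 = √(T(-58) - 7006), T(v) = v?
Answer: √(7408 + 14*I*√1766) ≈ 86.137 + 3.4151*I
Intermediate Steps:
Y = 14 + 14*I*√1766 (Y = 14 + 7*√(-58 - 7006) = 14 + 7*√(-7064) = 14 + 7*(2*I*√1766) = 14 + 14*I*√1766 ≈ 14.0 + 588.33*I)
√(Y + 7394) = √((14 + 14*I*√1766) + 7394) = √(7408 + 14*I*√1766)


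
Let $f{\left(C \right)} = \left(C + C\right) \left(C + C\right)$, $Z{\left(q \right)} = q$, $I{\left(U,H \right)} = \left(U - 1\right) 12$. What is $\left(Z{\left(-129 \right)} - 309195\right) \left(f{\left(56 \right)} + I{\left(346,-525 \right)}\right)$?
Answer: $-5160761616$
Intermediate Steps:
$I{\left(U,H \right)} = -12 + 12 U$ ($I{\left(U,H \right)} = \left(-1 + U\right) 12 = -12 + 12 U$)
$f{\left(C \right)} = 4 C^{2}$ ($f{\left(C \right)} = 2 C 2 C = 4 C^{2}$)
$\left(Z{\left(-129 \right)} - 309195\right) \left(f{\left(56 \right)} + I{\left(346,-525 \right)}\right) = \left(-129 - 309195\right) \left(4 \cdot 56^{2} + \left(-12 + 12 \cdot 346\right)\right) = - 309324 \left(4 \cdot 3136 + \left(-12 + 4152\right)\right) = - 309324 \left(12544 + 4140\right) = \left(-309324\right) 16684 = -5160761616$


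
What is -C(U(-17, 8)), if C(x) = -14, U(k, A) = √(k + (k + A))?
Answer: 14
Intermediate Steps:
U(k, A) = √(A + 2*k) (U(k, A) = √(k + (A + k)) = √(A + 2*k))
-C(U(-17, 8)) = -1*(-14) = 14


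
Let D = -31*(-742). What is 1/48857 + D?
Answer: 1123808715/48857 ≈ 23002.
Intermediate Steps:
D = 23002
1/48857 + D = 1/48857 + 23002 = 1123808715/48857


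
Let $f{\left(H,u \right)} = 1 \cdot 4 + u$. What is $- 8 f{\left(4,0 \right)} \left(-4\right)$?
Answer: $128$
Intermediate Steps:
$f{\left(H,u \right)} = 4 + u$
$- 8 f{\left(4,0 \right)} \left(-4\right) = - 8 \left(4 + 0\right) \left(-4\right) = \left(-8\right) 4 \left(-4\right) = \left(-32\right) \left(-4\right) = 128$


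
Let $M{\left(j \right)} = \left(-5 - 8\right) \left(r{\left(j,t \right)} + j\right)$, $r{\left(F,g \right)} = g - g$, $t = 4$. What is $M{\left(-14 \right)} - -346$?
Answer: $528$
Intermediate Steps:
$r{\left(F,g \right)} = 0$
$M{\left(j \right)} = - 13 j$ ($M{\left(j \right)} = \left(-5 - 8\right) \left(0 + j\right) = - 13 j$)
$M{\left(-14 \right)} - -346 = \left(-13\right) \left(-14\right) - -346 = 182 + 346 = 528$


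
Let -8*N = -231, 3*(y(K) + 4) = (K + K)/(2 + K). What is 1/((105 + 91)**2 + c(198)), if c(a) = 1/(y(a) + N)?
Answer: 5107/196190712 ≈ 2.6031e-5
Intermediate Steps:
y(K) = -4 + 2*K/(3*(2 + K)) (y(K) = -4 + ((K + K)/(2 + K))/3 = -4 + ((2*K)/(2 + K))/3 = -4 + (2*K/(2 + K))/3 = -4 + 2*K/(3*(2 + K)))
N = 231/8 (N = -1/8*(-231) = 231/8 ≈ 28.875)
c(a) = 1/(231/8 + 2*(-12 - 5*a)/(3*(2 + a))) (c(a) = 1/(2*(-12 - 5*a)/(3*(2 + a)) + 231/8) = 1/(231/8 + 2*(-12 - 5*a)/(3*(2 + a))))
1/((105 + 91)**2 + c(198)) = 1/((105 + 91)**2 + 24*(2 + 198)/(1194 + 613*198)) = 1/(196**2 + 24*200/(1194 + 121374)) = 1/(38416 + 24*200/122568) = 1/(38416 + 24*(1/122568)*200) = 1/(38416 + 200/5107) = 1/(196190712/5107) = 5107/196190712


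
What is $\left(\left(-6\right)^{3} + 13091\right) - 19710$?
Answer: $-6835$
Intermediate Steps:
$\left(\left(-6\right)^{3} + 13091\right) - 19710 = \left(-216 + 13091\right) - 19710 = 12875 - 19710 = -6835$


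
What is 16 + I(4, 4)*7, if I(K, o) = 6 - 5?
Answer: 23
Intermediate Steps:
I(K, o) = 1
16 + I(4, 4)*7 = 16 + 1*7 = 16 + 7 = 23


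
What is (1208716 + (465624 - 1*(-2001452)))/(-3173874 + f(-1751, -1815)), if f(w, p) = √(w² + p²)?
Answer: -5833250329104/5036734903825 - 1837896*√6360226/5036734903825 ≈ -1.1591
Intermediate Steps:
f(w, p) = √(p² + w²)
(1208716 + (465624 - 1*(-2001452)))/(-3173874 + f(-1751, -1815)) = (1208716 + (465624 - 1*(-2001452)))/(-3173874 + √((-1815)² + (-1751)²)) = (1208716 + (465624 + 2001452))/(-3173874 + √(3294225 + 3066001)) = (1208716 + 2467076)/(-3173874 + √6360226) = 3675792/(-3173874 + √6360226)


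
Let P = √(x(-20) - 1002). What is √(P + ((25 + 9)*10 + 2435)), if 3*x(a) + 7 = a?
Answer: √(2775 + I*√1011) ≈ 52.679 + 0.3018*I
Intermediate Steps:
x(a) = -7/3 + a/3
P = I*√1011 (P = √((-7/3 + (⅓)*(-20)) - 1002) = √((-7/3 - 20/3) - 1002) = √(-9 - 1002) = √(-1011) = I*√1011 ≈ 31.796*I)
√(P + ((25 + 9)*10 + 2435)) = √(I*√1011 + ((25 + 9)*10 + 2435)) = √(I*√1011 + (34*10 + 2435)) = √(I*√1011 + (340 + 2435)) = √(I*√1011 + 2775) = √(2775 + I*√1011)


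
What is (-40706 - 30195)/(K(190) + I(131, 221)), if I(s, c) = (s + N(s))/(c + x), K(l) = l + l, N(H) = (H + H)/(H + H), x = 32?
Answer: -1630723/8752 ≈ -186.33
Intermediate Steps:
N(H) = 1 (N(H) = (2*H)/((2*H)) = (2*H)*(1/(2*H)) = 1)
K(l) = 2*l
I(s, c) = (1 + s)/(32 + c) (I(s, c) = (s + 1)/(c + 32) = (1 + s)/(32 + c))
(-40706 - 30195)/(K(190) + I(131, 221)) = (-40706 - 30195)/(2*190 + (1 + 131)/(32 + 221)) = -70901/(380 + 132/253) = -70901/(380 + (1/253)*132) = -70901/(380 + 12/23) = -70901/8752/23 = -70901*23/8752 = -1630723/8752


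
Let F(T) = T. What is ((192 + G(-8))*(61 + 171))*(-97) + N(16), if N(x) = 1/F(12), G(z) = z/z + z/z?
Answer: -52389311/12 ≈ -4.3658e+6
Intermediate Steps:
G(z) = 2 (G(z) = 1 + 1 = 2)
N(x) = 1/12
((192 + G(-8))*(61 + 171))*(-97) + N(16) = ((192 + 2)*(61 + 171))*(-97) + 1/12 = (194*232)*(-97) + 1/12 = 45008*(-97) + 1/12 = -4365776 + 1/12 = -52389311/12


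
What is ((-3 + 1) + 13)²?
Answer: 121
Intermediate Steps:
((-3 + 1) + 13)² = (-2 + 13)² = 11² = 121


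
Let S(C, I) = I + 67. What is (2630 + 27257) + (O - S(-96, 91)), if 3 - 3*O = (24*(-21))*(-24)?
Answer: 25698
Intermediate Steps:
S(C, I) = 67 + I
O = -4031 (O = 1 - 24*(-21)*(-24)/3 = 1 - (-168)*(-24) = 1 - ⅓*12096 = 1 - 4032 = -4031)
(2630 + 27257) + (O - S(-96, 91)) = (2630 + 27257) + (-4031 - (67 + 91)) = 29887 + (-4031 - 1*158) = 29887 + (-4031 - 158) = 29887 - 4189 = 25698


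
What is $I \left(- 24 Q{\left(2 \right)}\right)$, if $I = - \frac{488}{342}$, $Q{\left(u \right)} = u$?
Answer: $\frac{3904}{57} \approx 68.491$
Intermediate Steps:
$I = - \frac{244}{171}$ ($I = \left(-488\right) \frac{1}{342} = - \frac{244}{171} \approx -1.4269$)
$I \left(- 24 Q{\left(2 \right)}\right) = - \frac{244 \left(\left(-24\right) 2\right)}{171} = \left(- \frac{244}{171}\right) \left(-48\right) = \frac{3904}{57}$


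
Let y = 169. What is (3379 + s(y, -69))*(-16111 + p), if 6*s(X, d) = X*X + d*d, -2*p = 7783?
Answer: -178675665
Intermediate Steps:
p = -7783/2 (p = -1/2*7783 = -7783/2 ≈ -3891.5)
s(X, d) = X**2/6 + d**2/6 (s(X, d) = (X*X + d*d)/6 = (X**2 + d**2)/6 = X**2/6 + d**2/6)
(3379 + s(y, -69))*(-16111 + p) = (3379 + ((1/6)*169**2 + (1/6)*(-69)**2))*(-16111 - 7783/2) = (3379 + ((1/6)*28561 + (1/6)*4761))*(-40005/2) = (3379 + (28561/6 + 1587/2))*(-40005/2) = (3379 + 16661/3)*(-40005/2) = (26798/3)*(-40005/2) = -178675665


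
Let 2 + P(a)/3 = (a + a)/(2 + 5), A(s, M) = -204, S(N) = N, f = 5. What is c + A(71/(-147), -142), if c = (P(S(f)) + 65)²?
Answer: 186253/49 ≈ 3801.1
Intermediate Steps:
P(a) = -6 + 6*a/7 (P(a) = -6 + 3*((a + a)/(2 + 5)) = -6 + 3*((2*a)/7) = -6 + 3*((2*a)*(⅐)) = -6 + 3*(2*a/7) = -6 + 6*a/7)
c = 196249/49 (c = ((-6 + (6/7)*5) + 65)² = ((-6 + 30/7) + 65)² = (-12/7 + 65)² = (443/7)² = 196249/49 ≈ 4005.1)
c + A(71/(-147), -142) = 196249/49 - 204 = 186253/49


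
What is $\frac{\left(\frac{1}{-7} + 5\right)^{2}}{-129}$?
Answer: $- \frac{1156}{6321} \approx -0.18288$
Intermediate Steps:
$\frac{\left(\frac{1}{-7} + 5\right)^{2}}{-129} = \left(- \frac{1}{7} + 5\right)^{2} \left(- \frac{1}{129}\right) = \left(\frac{34}{7}\right)^{2} \left(- \frac{1}{129}\right) = \frac{1156}{49} \left(- \frac{1}{129}\right) = - \frac{1156}{6321}$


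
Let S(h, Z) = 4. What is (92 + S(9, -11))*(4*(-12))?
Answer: -4608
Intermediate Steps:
(92 + S(9, -11))*(4*(-12)) = (92 + 4)*(4*(-12)) = 96*(-48) = -4608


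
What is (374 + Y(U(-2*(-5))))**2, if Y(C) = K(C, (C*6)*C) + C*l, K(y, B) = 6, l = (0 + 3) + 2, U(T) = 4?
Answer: 160000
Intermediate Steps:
l = 5 (l = 3 + 2 = 5)
Y(C) = 6 + 5*C (Y(C) = 6 + C*5 = 6 + 5*C)
(374 + Y(U(-2*(-5))))**2 = (374 + (6 + 5*4))**2 = (374 + (6 + 20))**2 = (374 + 26)**2 = 400**2 = 160000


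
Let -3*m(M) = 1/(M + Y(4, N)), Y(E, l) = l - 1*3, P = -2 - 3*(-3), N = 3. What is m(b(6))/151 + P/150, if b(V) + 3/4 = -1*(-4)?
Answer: 13541/294450 ≈ 0.045987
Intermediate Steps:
P = 7 (P = -2 + 9 = 7)
b(V) = 13/4 (b(V) = -¾ - 1*(-4) = -¾ + 4 = 13/4)
Y(E, l) = -3 + l (Y(E, l) = l - 3 = -3 + l)
m(M) = -1/(3*M) (m(M) = -1/(3*(M + (-3 + 3))) = -1/(3*(M + 0)) = -1/(3*M))
m(b(6))/151 + P/150 = -1/(3*13/4)/151 + 7/150 = -⅓*4/13*(1/151) + 7*(1/150) = -4/39*1/151 + 7/150 = -4/5889 + 7/150 = 13541/294450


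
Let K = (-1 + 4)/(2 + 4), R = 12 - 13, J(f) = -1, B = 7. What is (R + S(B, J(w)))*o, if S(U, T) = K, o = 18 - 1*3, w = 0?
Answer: -15/2 ≈ -7.5000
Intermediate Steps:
R = -1
o = 15 (o = 18 - 3 = 15)
K = ½ (K = 3/6 = 3*(⅙) = ½ ≈ 0.50000)
S(U, T) = ½
(R + S(B, J(w)))*o = (-1 + ½)*15 = -½*15 = -15/2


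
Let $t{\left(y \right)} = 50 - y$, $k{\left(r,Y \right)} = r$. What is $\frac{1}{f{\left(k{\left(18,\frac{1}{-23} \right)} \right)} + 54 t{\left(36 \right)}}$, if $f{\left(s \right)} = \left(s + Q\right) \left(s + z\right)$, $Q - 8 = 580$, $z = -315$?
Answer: $- \frac{1}{179226} \approx -5.5795 \cdot 10^{-6}$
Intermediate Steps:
$Q = 588$ ($Q = 8 + 580 = 588$)
$f{\left(s \right)} = \left(-315 + s\right) \left(588 + s\right)$ ($f{\left(s \right)} = \left(s + 588\right) \left(s - 315\right) = \left(588 + s\right) \left(-315 + s\right) = \left(-315 + s\right) \left(588 + s\right)$)
$\frac{1}{f{\left(k{\left(18,\frac{1}{-23} \right)} \right)} + 54 t{\left(36 \right)}} = \frac{1}{\left(-185220 + 18^{2} + 273 \cdot 18\right) + 54 \left(50 - 36\right)} = \frac{1}{\left(-185220 + 324 + 4914\right) + 54 \left(50 - 36\right)} = \frac{1}{-179982 + 54 \cdot 14} = \frac{1}{-179982 + 756} = \frac{1}{-179226} = - \frac{1}{179226}$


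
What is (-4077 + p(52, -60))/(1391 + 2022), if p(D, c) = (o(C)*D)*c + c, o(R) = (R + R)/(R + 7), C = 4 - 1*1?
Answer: -6009/3413 ≈ -1.7606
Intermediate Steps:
C = 3 (C = 4 - 1 = 3)
o(R) = 2*R/(7 + R) (o(R) = (2*R)/(7 + R) = 2*R/(7 + R))
p(D, c) = c + 3*D*c/5 (p(D, c) = ((2*3/(7 + 3))*D)*c + c = ((2*3/10)*D)*c + c = ((2*3*(1/10))*D)*c + c = (3*D/5)*c + c = 3*D*c/5 + c = c + 3*D*c/5)
(-4077 + p(52, -60))/(1391 + 2022) = (-4077 + (1/5)*(-60)*(5 + 3*52))/(1391 + 2022) = (-4077 + (1/5)*(-60)*(5 + 156))/3413 = (-4077 + (1/5)*(-60)*161)*(1/3413) = (-4077 - 1932)*(1/3413) = -6009*1/3413 = -6009/3413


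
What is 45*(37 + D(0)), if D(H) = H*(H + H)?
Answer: 1665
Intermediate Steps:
D(H) = 2*H**2 (D(H) = H*(2*H) = 2*H**2)
45*(37 + D(0)) = 45*(37 + 2*0**2) = 45*(37 + 2*0) = 45*(37 + 0) = 45*37 = 1665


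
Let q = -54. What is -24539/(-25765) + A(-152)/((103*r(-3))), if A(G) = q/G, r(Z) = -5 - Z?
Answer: 383486929/403376840 ≈ 0.95069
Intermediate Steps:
A(G) = -54/G
-24539/(-25765) + A(-152)/((103*r(-3))) = -24539/(-25765) + (-54/(-152))/((103*(-5 - 1*(-3)))) = -24539*(-1/25765) + (-54*(-1/152))/((103*(-5 + 3))) = 24539/25765 + 27/(76*((103*(-2)))) = 24539/25765 + (27/76)/(-206) = 24539/25765 + (27/76)*(-1/206) = 24539/25765 - 27/15656 = 383486929/403376840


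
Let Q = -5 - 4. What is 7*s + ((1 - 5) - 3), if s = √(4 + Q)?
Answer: -7 + 7*I*√5 ≈ -7.0 + 15.652*I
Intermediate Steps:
Q = -9
s = I*√5 (s = √(4 - 9) = √(-5) = I*√5 ≈ 2.2361*I)
7*s + ((1 - 5) - 3) = 7*(I*√5) + ((1 - 5) - 3) = 7*I*√5 + (-4 - 3) = 7*I*√5 - 7 = -7 + 7*I*√5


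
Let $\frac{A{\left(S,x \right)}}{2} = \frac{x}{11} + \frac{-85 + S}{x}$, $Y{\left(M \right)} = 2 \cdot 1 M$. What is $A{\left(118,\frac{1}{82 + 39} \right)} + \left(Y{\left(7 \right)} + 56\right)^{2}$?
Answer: $\frac{17151268}{1331} \approx 12886.0$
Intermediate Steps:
$Y{\left(M \right)} = 2 M$
$A{\left(S,x \right)} = \frac{2 x}{11} + \frac{2 \left(-85 + S\right)}{x}$ ($A{\left(S,x \right)} = 2 \left(\frac{x}{11} + \frac{-85 + S}{x}\right) = \frac{2 x}{11} + \frac{2 \left(-85 + S\right)}{x}$)
$A{\left(118,\frac{1}{82 + 39} \right)} + \left(Y{\left(7 \right)} + 56\right)^{2} = \frac{2 \left(-935 + \left(\frac{1}{82 + 39}\right)^{2} + 11 \cdot 118\right)}{11 \frac{1}{82 + 39}} + \left(2 \cdot 7 + 56\right)^{2} = \frac{2 \left(-935 + \left(\frac{1}{121}\right)^{2} + 1298\right)}{11 \cdot \frac{1}{121}} + \left(14 + 56\right)^{2} = \frac{2 \frac{1}{\frac{1}{121}} \left(-935 + \left(\frac{1}{121}\right)^{2} + 1298\right)}{11} + 70^{2} = \frac{2}{11} \cdot 121 \left(-935 + \frac{1}{14641} + 1298\right) + 4900 = \frac{2}{11} \cdot 121 \cdot \frac{5314684}{14641} + 4900 = \frac{10629368}{1331} + 4900 = \frac{17151268}{1331}$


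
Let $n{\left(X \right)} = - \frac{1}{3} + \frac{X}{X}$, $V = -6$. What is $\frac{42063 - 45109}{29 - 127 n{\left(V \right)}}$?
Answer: $\frac{9138}{167} \approx 54.719$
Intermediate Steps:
$n{\left(X \right)} = \frac{2}{3}$ ($n{\left(X \right)} = \left(-1\right) \frac{1}{3} + 1 = - \frac{1}{3} + 1 = \frac{2}{3}$)
$\frac{42063 - 45109}{29 - 127 n{\left(V \right)}} = \frac{42063 - 45109}{29 - \frac{254}{3}} = - \frac{3046}{- \frac{167}{3}} = \left(-3046\right) \left(- \frac{3}{167}\right) = \frac{9138}{167}$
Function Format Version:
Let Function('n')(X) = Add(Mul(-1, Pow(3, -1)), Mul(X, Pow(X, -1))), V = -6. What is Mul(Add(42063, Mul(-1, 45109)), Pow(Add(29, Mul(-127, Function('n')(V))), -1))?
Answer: Rational(9138, 167) ≈ 54.719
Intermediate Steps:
Function('n')(X) = Rational(2, 3) (Function('n')(X) = Add(Mul(-1, Rational(1, 3)), 1) = Add(Rational(-1, 3), 1) = Rational(2, 3))
Mul(Add(42063, Mul(-1, 45109)), Pow(Add(29, Mul(-127, Function('n')(V))), -1)) = Mul(Add(42063, Mul(-1, 45109)), Pow(Add(29, Mul(-127, Rational(2, 3))), -1)) = Mul(Add(42063, -45109), Pow(Add(29, Rational(-254, 3)), -1)) = Mul(-3046, Pow(Rational(-167, 3), -1)) = Mul(-3046, Rational(-3, 167)) = Rational(9138, 167)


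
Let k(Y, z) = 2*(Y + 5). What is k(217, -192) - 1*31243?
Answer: -30799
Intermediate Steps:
k(Y, z) = 10 + 2*Y (k(Y, z) = 2*(5 + Y) = 10 + 2*Y)
k(217, -192) - 1*31243 = (10 + 2*217) - 1*31243 = (10 + 434) - 31243 = 444 - 31243 = -30799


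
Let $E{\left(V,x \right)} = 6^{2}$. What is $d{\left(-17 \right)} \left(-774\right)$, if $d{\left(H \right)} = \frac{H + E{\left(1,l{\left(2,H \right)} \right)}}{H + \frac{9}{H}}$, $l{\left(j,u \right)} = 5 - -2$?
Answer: $\frac{125001}{149} \approx 838.93$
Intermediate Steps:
$l{\left(j,u \right)} = 7$ ($l{\left(j,u \right)} = 5 + 2 = 7$)
$E{\left(V,x \right)} = 36$
$d{\left(H \right)} = \frac{36 + H}{H + \frac{9}{H}}$ ($d{\left(H \right)} = \frac{H + 36}{H + \frac{9}{H}} = \frac{36 + H}{H + \frac{9}{H}}$)
$d{\left(-17 \right)} \left(-774\right) = - \frac{17 \left(36 - 17\right)}{9 + \left(-17\right)^{2}} \left(-774\right) = \left(-17\right) \frac{1}{9 + 289} \cdot 19 \left(-774\right) = \left(-17\right) \frac{1}{298} \cdot 19 \left(-774\right) = \left(- \frac{323}{298}\right) \left(-774\right) = \frac{125001}{149}$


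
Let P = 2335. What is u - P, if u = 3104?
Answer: 769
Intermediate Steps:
u - P = 3104 - 1*2335 = 3104 - 2335 = 769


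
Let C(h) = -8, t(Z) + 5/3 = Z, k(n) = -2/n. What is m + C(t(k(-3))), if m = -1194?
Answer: -1202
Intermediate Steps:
t(Z) = -5/3 + Z
m + C(t(k(-3))) = -1194 - 8 = -1202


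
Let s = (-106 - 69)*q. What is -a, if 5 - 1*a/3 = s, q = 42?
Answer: -22065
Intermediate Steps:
s = -7350 (s = (-106 - 69)*42 = -175*42 = -7350)
a = 22065 (a = 15 - 3*(-7350) = 15 + 22050 = 22065)
-a = -1*22065 = -22065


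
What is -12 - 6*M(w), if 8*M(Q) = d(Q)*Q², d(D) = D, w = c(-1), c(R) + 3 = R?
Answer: 36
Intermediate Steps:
c(R) = -3 + R
w = -4 (w = -3 - 1 = -4)
M(Q) = Q³/8 (M(Q) = (Q*Q²)/8 = Q³/8)
-12 - 6*M(w) = -12 - 3*(-4)³/4 = -12 - 3*(-64)/4 = -12 - 6*(-8) = -12 + 48 = 36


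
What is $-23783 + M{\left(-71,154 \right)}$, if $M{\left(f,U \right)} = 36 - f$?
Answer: $-23676$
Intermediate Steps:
$-23783 + M{\left(-71,154 \right)} = -23783 + \left(36 - -71\right) = -23783 + \left(36 + 71\right) = -23783 + 107 = -23676$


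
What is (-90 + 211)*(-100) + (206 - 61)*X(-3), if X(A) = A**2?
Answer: -10795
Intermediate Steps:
(-90 + 211)*(-100) + (206 - 61)*X(-3) = (-90 + 211)*(-100) + (206 - 61)*(-3)**2 = 121*(-100) + 145*9 = -12100 + 1305 = -10795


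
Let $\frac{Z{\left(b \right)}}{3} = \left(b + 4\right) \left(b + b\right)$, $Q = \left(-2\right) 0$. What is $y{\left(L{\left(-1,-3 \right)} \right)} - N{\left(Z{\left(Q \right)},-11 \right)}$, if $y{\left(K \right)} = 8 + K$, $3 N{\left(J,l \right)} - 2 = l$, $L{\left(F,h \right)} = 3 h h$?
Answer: $38$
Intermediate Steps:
$Q = 0$
$Z{\left(b \right)} = 6 b \left(4 + b\right)$ ($Z{\left(b \right)} = 3 \left(b + 4\right) \left(b + b\right) = 3 \left(4 + b\right) 2 b = 3 \cdot 2 b \left(4 + b\right) = 6 b \left(4 + b\right)$)
$L{\left(F,h \right)} = 3 h^{2}$
$N{\left(J,l \right)} = \frac{2}{3} + \frac{l}{3}$
$y{\left(L{\left(-1,-3 \right)} \right)} - N{\left(Z{\left(Q \right)},-11 \right)} = \left(8 + 3 \left(-3\right)^{2}\right) - \left(\frac{2}{3} + \frac{1}{3} \left(-11\right)\right) = \left(8 + 3 \cdot 9\right) - \left(\frac{2}{3} - \frac{11}{3}\right) = \left(8 + 27\right) - -3 = 35 + 3 = 38$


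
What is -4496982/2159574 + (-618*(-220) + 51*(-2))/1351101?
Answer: -321248970705/162100143943 ≈ -1.9818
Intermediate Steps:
-4496982/2159574 + (-618*(-220) + 51*(-2))/1351101 = -4496982*1/2159574 + (135960 - 102)*(1/1351101) = -749497/359929 + 135858*(1/1351101) = -749497/359929 + 45286/450367 = -321248970705/162100143943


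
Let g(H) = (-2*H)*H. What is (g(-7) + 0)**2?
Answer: 9604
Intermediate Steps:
g(H) = -2*H**2
(g(-7) + 0)**2 = (-2*(-7)**2 + 0)**2 = (-2*49 + 0)**2 = (-98 + 0)**2 = (-98)**2 = 9604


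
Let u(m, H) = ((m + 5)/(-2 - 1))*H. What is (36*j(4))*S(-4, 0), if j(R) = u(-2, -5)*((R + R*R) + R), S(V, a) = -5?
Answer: -21600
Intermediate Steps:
u(m, H) = H*(-5/3 - m/3) (u(m, H) = ((5 + m)/(-3))*H = ((5 + m)*(-1/3))*H = (-5/3 - m/3)*H = H*(-5/3 - m/3))
j(R) = 5*R**2 + 10*R (j(R) = (-1/3*(-5)*(5 - 2))*((R + R*R) + R) = (-1/3*(-5)*3)*((R + R**2) + R) = 5*(R**2 + 2*R) = 5*R**2 + 10*R)
(36*j(4))*S(-4, 0) = (36*(5*4*(2 + 4)))*(-5) = (36*(5*4*6))*(-5) = (36*120)*(-5) = 4320*(-5) = -21600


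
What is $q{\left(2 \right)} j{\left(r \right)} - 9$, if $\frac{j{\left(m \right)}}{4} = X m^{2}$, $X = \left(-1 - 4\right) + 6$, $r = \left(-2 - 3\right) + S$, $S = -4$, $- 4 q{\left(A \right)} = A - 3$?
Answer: $72$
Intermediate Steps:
$q{\left(A \right)} = \frac{3}{4} - \frac{A}{4}$ ($q{\left(A \right)} = - \frac{A - 3}{4} = - \frac{-3 + A}{4} = \frac{3}{4} - \frac{A}{4}$)
$r = -9$ ($r = \left(-2 - 3\right) - 4 = -5 - 4 = -9$)
$X = 1$ ($X = -5 + 6 = 1$)
$j{\left(m \right)} = 4 m^{2}$ ($j{\left(m \right)} = 4 \cdot 1 m^{2} = 4 m^{2}$)
$q{\left(2 \right)} j{\left(r \right)} - 9 = \left(\frac{3}{4} - \frac{1}{2}\right) 4 \left(-9\right)^{2} - 9 = \left(\frac{3}{4} - \frac{1}{2}\right) 4 \cdot 81 - 9 = \frac{1}{4} \cdot 324 - 9 = 81 - 9 = 72$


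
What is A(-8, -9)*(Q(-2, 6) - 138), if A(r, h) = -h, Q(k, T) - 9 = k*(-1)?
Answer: -1143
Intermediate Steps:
Q(k, T) = 9 - k (Q(k, T) = 9 + k*(-1) = 9 - k)
A(-8, -9)*(Q(-2, 6) - 138) = (-1*(-9))*((9 - 1*(-2)) - 138) = 9*((9 + 2) - 138) = 9*(11 - 138) = 9*(-127) = -1143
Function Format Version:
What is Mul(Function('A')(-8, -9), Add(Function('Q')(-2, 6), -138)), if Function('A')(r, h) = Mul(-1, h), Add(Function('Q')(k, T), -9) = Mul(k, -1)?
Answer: -1143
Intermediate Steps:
Function('Q')(k, T) = Add(9, Mul(-1, k)) (Function('Q')(k, T) = Add(9, Mul(k, -1)) = Add(9, Mul(-1, k)))
Mul(Function('A')(-8, -9), Add(Function('Q')(-2, 6), -138)) = Mul(Mul(-1, -9), Add(Add(9, Mul(-1, -2)), -138)) = Mul(9, Add(Add(9, 2), -138)) = Mul(9, Add(11, -138)) = Mul(9, -127) = -1143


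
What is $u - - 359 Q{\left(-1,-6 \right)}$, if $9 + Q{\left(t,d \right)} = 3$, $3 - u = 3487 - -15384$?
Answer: $-21022$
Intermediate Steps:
$u = -18868$ ($u = 3 - \left(3487 - -15384\right) = 3 - \left(3487 + 15384\right) = 3 - 18871 = -18868$)
$Q{\left(t,d \right)} = -6$ ($Q{\left(t,d \right)} = -9 + 3 = -6$)
$u - - 359 Q{\left(-1,-6 \right)} = -18868 - \left(-359\right) \left(-6\right) = -18868 - 2154 = -21022$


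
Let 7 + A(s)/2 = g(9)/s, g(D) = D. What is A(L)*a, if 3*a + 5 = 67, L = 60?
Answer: -4247/15 ≈ -283.13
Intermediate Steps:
a = 62/3 (a = -5/3 + (⅓)*67 = -5/3 + 67/3 = 62/3 ≈ 20.667)
A(s) = -14 + 18/s (A(s) = -14 + 2*(9/s) = -14 + 18/s)
A(L)*a = (-14 + 18/60)*(62/3) = (-14 + 18*(1/60))*(62/3) = (-14 + 3/10)*(62/3) = -137/10*62/3 = -4247/15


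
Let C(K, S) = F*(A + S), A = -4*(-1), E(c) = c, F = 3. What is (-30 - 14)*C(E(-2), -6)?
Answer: 264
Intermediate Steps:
A = 4
C(K, S) = 12 + 3*S (C(K, S) = 3*(4 + S) = 12 + 3*S)
(-30 - 14)*C(E(-2), -6) = (-30 - 14)*(12 + 3*(-6)) = -44*(12 - 18) = -44*(-6) = 264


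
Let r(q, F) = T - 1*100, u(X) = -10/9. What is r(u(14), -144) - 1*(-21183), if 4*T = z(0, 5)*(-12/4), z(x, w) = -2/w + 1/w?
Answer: 421663/20 ≈ 21083.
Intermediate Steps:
z(x, w) = -1/w (z(x, w) = -2/w + 1/w = -1/w)
u(X) = -10/9 (u(X) = -10*1/9 = -10/9)
T = 3/20 (T = ((-1/5)*(-12/4))/4 = ((-1*1/5)*(-12*1/4))/4 = (-1/5*(-3))/4 = (1/4)*(3/5) = 3/20 ≈ 0.15000)
r(q, F) = -1997/20 (r(q, F) = 3/20 - 1*100 = 3/20 - 100 = -1997/20)
r(u(14), -144) - 1*(-21183) = -1997/20 - 1*(-21183) = -1997/20 + 21183 = 421663/20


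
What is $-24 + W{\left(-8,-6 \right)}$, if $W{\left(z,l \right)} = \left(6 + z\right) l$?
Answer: $-12$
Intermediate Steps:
$W{\left(z,l \right)} = l \left(6 + z\right)$
$-24 + W{\left(-8,-6 \right)} = -24 - 6 \left(6 - 8\right) = -24 - -12 = -24 + 12 = -12$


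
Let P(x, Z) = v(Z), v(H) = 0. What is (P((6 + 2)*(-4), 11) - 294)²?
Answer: 86436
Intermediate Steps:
P(x, Z) = 0
(P((6 + 2)*(-4), 11) - 294)² = (0 - 294)² = (-294)² = 86436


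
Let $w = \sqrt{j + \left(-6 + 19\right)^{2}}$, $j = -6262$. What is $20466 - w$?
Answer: $20466 - 3 i \sqrt{677} \approx 20466.0 - 78.058 i$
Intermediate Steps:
$w = 3 i \sqrt{677}$ ($w = \sqrt{-6262 + \left(-6 + 19\right)^{2}} = \sqrt{-6262 + 13^{2}} = \sqrt{-6262 + 169} = \sqrt{-6093} = 3 i \sqrt{677} \approx 78.058 i$)
$20466 - w = 20466 - 3 i \sqrt{677}$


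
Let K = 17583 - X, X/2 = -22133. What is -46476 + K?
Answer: 15373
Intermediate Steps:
X = -44266 (X = 2*(-22133) = -44266)
K = 61849 (K = 17583 - 1*(-44266) = 17583 + 44266 = 61849)
-46476 + K = -46476 + 61849 = 15373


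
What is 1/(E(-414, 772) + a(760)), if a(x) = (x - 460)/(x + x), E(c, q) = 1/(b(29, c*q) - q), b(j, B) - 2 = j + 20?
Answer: 54796/10739 ≈ 5.1025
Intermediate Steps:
b(j, B) = 22 + j (b(j, B) = 2 + (j + 20) = 2 + (20 + j) = 22 + j)
E(c, q) = 1/(51 - q) (E(c, q) = 1/((22 + 29) - q) = 1/(51 - q))
a(x) = (-460 + x)/(2*x) (a(x) = (-460 + x)/((2*x)) = (-460 + x)*(1/(2*x)) = (-460 + x)/(2*x))
1/(E(-414, 772) + a(760)) = 1/(-1/(-51 + 772) + (½)*(-460 + 760)/760) = 1/(-1/721 + (½)*(1/760)*300) = 1/(-1*1/721 + 15/76) = 1/(-1/721 + 15/76) = 1/(10739/54796) = 54796/10739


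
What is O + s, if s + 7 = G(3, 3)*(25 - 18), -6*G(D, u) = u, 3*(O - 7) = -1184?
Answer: -2389/6 ≈ -398.17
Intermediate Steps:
O = -1163/3 (O = 7 + (⅓)*(-1184) = 7 - 1184/3 = -1163/3 ≈ -387.67)
G(D, u) = -u/6
s = -21/2 (s = -7 + (-⅙*3)*(25 - 18) = -7 - ½*7 = -7 - 7/2 = -21/2 ≈ -10.500)
O + s = -1163/3 - 21/2 = -2389/6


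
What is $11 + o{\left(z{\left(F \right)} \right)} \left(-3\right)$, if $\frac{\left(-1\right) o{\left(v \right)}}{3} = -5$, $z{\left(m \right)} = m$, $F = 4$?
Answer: $-34$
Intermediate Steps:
$o{\left(v \right)} = 15$ ($o{\left(v \right)} = \left(-3\right) \left(-5\right) = 15$)
$11 + o{\left(z{\left(F \right)} \right)} \left(-3\right) = 11 + 15 \left(-3\right) = 11 - 45 = -34$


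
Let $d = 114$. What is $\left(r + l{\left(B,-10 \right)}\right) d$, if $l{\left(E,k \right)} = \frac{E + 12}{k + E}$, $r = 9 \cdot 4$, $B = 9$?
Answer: $1710$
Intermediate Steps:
$r = 36$
$l{\left(E,k \right)} = \frac{12 + E}{E + k}$
$\left(r + l{\left(B,-10 \right)}\right) d = \left(36 + \frac{12 + 9}{9 - 10}\right) 114 = \left(36 + \frac{1}{-1} \cdot 21\right) 114 = \left(36 - 21\right) 114 = 15 \cdot 114 = 1710$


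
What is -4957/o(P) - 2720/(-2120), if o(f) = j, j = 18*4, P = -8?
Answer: -257825/3816 ≈ -67.564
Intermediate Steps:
j = 72
o(f) = 72
-4957/o(P) - 2720/(-2120) = -4957/72 - 2720/(-2120) = -4957*1/72 - 2720*(-1/2120) = -4957/72 + 68/53 = -257825/3816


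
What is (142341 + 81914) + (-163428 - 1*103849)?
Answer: -43022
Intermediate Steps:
(142341 + 81914) + (-163428 - 1*103849) = 224255 + (-163428 - 103849) = 224255 - 267277 = -43022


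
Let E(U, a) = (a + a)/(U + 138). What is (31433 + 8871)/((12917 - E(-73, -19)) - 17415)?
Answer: -654940/73083 ≈ -8.9616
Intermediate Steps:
E(U, a) = 2*a/(138 + U) (E(U, a) = (2*a)/(138 + U) = 2*a/(138 + U))
(31433 + 8871)/((12917 - E(-73, -19)) - 17415) = (31433 + 8871)/((12917 - 2*(-19)/(138 - 73)) - 17415) = 40304/((12917 - 2*(-19)/65) - 17415) = 40304/((12917 - 1*(-38/65)) - 17415) = 40304/((12917 + 38/65) - 17415) = 40304/(839643/65 - 17415) = 40304/(-292332/65) = 40304*(-65/292332) = -654940/73083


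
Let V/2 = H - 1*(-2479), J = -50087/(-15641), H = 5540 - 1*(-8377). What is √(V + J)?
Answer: √8023047180519/15641 ≈ 181.09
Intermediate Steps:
H = 13917 (H = 5540 + 8377 = 13917)
J = 50087/15641 (J = -50087*(-1/15641) = 50087/15641 ≈ 3.2023)
V = 32792 (V = 2*(13917 - 1*(-2479)) = 2*(13917 + 2479) = 2*16396 = 32792)
√(V + J) = √(32792 + 50087/15641) = √(512949759/15641) = √8023047180519/15641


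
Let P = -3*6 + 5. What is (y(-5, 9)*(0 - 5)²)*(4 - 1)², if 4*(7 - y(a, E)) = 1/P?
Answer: 82125/52 ≈ 1579.3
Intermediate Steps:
P = -13 (P = -18 + 5 = -13)
y(a, E) = 365/52 (y(a, E) = 7 - ¼/(-13) = 7 - ¼*(-1/13) = 7 + 1/52 = 365/52)
(y(-5, 9)*(0 - 5)²)*(4 - 1)² = (365*(0 - 5)²/52)*(4 - 1)² = ((365/52)*(-5)²)*3² = ((365/52)*25)*9 = (9125/52)*9 = 82125/52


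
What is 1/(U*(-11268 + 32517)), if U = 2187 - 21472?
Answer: -1/409786965 ≈ -2.4403e-9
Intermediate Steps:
U = -19285
1/(U*(-11268 + 32517)) = 1/((-19285)*(-11268 + 32517)) = -1/19285/21249 = -1/19285*1/21249 = -1/409786965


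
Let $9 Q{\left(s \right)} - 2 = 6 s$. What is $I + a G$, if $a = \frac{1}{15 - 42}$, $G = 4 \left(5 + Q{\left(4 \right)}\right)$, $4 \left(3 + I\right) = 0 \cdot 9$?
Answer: $- \frac{1013}{243} \approx -4.1687$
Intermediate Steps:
$I = -3$ ($I = -3 + \frac{0 \cdot 9}{4} = -3 + \frac{1}{4} \cdot 0 = -3 + 0 = -3$)
$Q{\left(s \right)} = \frac{2}{9} + \frac{2 s}{3}$ ($Q{\left(s \right)} = \frac{2}{9} + \frac{6 s}{9} = \frac{2}{9} + \frac{2 s}{3}$)
$G = \frac{284}{9}$ ($G = 4 \left(5 + \left(\frac{2}{9} + \frac{2}{3} \cdot 4\right)\right) = 4 \left(5 + \left(\frac{2}{9} + \frac{8}{3}\right)\right) = 4 \left(5 + \frac{26}{9}\right) = 4 \cdot \frac{71}{9} = \frac{284}{9} \approx 31.556$)
$a = - \frac{1}{27}$ ($a = \frac{1}{-27} = - \frac{1}{27} \approx -0.037037$)
$I + a G = -3 - \frac{284}{243} = - \frac{1013}{243}$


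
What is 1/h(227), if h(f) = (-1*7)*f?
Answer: -1/1589 ≈ -0.00062933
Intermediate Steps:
h(f) = -7*f
1/h(227) = 1/(-7*227) = 1/(-1589) = -1/1589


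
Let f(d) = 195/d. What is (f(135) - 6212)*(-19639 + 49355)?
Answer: -1660975820/9 ≈ -1.8455e+8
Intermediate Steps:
(f(135) - 6212)*(-19639 + 49355) = (195/135 - 6212)*(-19639 + 49355) = (195*(1/135) - 6212)*29716 = (13/9 - 6212)*29716 = -55895/9*29716 = -1660975820/9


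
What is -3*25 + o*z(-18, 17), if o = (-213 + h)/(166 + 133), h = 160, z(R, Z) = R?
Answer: -21471/299 ≈ -71.809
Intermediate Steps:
o = -53/299 (o = (-213 + 160)/(166 + 133) = -53/299 ≈ -0.17726)
-3*25 + o*z(-18, 17) = -3*25 - 53/299*(-18) = -75 + 954/299 = -21471/299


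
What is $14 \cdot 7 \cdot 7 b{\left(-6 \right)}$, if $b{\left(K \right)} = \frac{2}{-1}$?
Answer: $-1372$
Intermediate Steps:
$b{\left(K \right)} = -2$ ($b{\left(K \right)} = 2 \left(-1\right) = -2$)
$14 \cdot 7 \cdot 7 b{\left(-6 \right)} = 14 \cdot 7 \cdot 7 \left(-2\right) = 14 \cdot 49 \left(-2\right) = 686 \left(-2\right) = -1372$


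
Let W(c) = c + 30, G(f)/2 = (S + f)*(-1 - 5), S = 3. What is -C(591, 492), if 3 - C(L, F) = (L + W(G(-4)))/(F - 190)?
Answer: -273/302 ≈ -0.90397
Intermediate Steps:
G(f) = -36 - 12*f (G(f) = 2*((3 + f)*(-1 - 5)) = 2*((3 + f)*(-6)) = 2*(-18 - 6*f) = -36 - 12*f)
W(c) = 30 + c
C(L, F) = 3 - (42 + L)/(-190 + F) (C(L, F) = 3 - (L + (30 + (-36 - 12*(-4))))/(F - 190) = 3 - (L + (30 + (-36 + 48)))/(-190 + F) = 3 - (L + (30 + 12))/(-190 + F) = 3 - (L + 42)/(-190 + F) = 3 - (42 + L)/(-190 + F))
-C(591, 492) = -(-612 - 1*591 + 3*492)/(-190 + 492) = -(-612 - 591 + 1476)/302 = -273/302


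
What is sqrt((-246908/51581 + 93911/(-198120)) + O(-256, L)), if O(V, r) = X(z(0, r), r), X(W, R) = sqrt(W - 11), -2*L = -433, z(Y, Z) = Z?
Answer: sqrt(-137350089900808019430 + 13054076899152049800*sqrt(822))/5109613860 ≈ 3.0124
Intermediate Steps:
L = 433/2 (L = -1/2*(-433) = 433/2 ≈ 216.50)
X(W, R) = sqrt(-11 + W)
O(V, r) = sqrt(-11 + r)
sqrt((-246908/51581 + 93911/(-198120)) + O(-256, L)) = sqrt((-246908/51581 + 93911/(-198120)) + sqrt(-11 + 433/2)) = sqrt((-246908*1/51581 + 93911*(-1/198120)) + sqrt(411/2)) = sqrt((-246908/51581 - 93911/198120) + sqrt(822)/2) = sqrt(-53761436251/10219227720 + sqrt(822)/2)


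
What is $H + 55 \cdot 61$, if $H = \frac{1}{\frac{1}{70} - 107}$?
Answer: $\frac{25125525}{7489} \approx 3355.0$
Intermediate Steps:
$H = - \frac{70}{7489}$ ($H = \frac{1}{\frac{1}{70} - 107} = \frac{1}{- \frac{7489}{70}} = - \frac{70}{7489} \approx -0.009347$)
$H + 55 \cdot 61 = - \frac{70}{7489} + 55 \cdot 61 = - \frac{70}{7489} + 3355 = \frac{25125525}{7489}$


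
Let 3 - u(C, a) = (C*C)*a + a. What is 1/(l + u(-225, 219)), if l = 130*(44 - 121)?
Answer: -1/11097101 ≈ -9.0114e-8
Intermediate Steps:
u(C, a) = 3 - a - a*C**2 (u(C, a) = 3 - ((C*C)*a + a) = 3 - (C**2*a + a) = 3 - (a*C**2 + a) = 3 - (a + a*C**2) = 3 + (-a - a*C**2) = 3 - a - a*C**2)
l = -10010 (l = 130*(-77) = -10010)
1/(l + u(-225, 219)) = 1/(-10010 + (3 - 1*219 - 1*219*(-225)**2)) = 1/(-10010 + (3 - 219 - 1*219*50625)) = 1/(-10010 + (3 - 219 - 11086875)) = 1/(-10010 - 11087091) = 1/(-11097101) = -1/11097101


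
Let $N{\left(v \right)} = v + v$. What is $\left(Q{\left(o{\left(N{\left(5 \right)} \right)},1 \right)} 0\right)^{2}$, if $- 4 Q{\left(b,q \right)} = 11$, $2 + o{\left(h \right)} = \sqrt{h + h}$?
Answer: $0$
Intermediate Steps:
$N{\left(v \right)} = 2 v$
$o{\left(h \right)} = -2 + \sqrt{2} \sqrt{h}$ ($o{\left(h \right)} = -2 + \sqrt{h + h} = -2 + \sqrt{2 h} = -2 + \sqrt{2} \sqrt{h}$)
$Q{\left(b,q \right)} = - \frac{11}{4}$ ($Q{\left(b,q \right)} = \left(- \frac{1}{4}\right) 11 = - \frac{11}{4}$)
$\left(Q{\left(o{\left(N{\left(5 \right)} \right)},1 \right)} 0\right)^{2} = \left(\left(- \frac{11}{4}\right) 0\right)^{2} = 0^{2} = 0$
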